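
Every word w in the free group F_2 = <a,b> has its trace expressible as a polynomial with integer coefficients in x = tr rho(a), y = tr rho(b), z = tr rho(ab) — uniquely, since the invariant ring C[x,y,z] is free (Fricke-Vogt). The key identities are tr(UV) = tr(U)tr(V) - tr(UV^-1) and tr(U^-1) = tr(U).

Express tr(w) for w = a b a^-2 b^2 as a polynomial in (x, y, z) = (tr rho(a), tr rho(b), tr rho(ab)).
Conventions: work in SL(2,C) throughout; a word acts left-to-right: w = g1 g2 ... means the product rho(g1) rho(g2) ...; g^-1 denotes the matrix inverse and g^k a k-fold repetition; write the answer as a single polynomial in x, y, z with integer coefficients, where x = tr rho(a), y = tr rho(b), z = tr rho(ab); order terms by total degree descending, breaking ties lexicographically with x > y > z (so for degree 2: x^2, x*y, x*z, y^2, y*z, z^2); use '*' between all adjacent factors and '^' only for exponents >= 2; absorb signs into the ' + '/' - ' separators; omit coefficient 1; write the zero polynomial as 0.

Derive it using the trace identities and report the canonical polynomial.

x^2*y^2*z - x^3*y - x*y*z^2 - y^2*z + 2*x*y + z

trace(a b^2) = trace(b)*trace(a b) - trace(a)  (reduce the b square) = y*z - x
trace(b^2 a b) = trace(b)*trace(a b^2) - trace(a b)  (reduce the b square) = y^2*z - x*y - z
trace(a b a b) = trace(b a)*trace(b a) - trace(1)  (split on b) = z^2 - 2
trace(a b a) = trace(a)*trace(b a) - trace(b)  (reduce the a square) = x*z - y
trace(b^2 a b a) = trace(b)*trace(a b a b) - trace(a b a)  (reduce the b square) = y*z^2 - x*z - y
trace(b^2 a b a^-1) = trace(b^2 a b)*trace(a) - trace(b^2 a b a)  (eliminate a^-1) = x*y^2*z - x^2*y - y*z^2 + y
trace(a b a^-2 b^2) = trace(b^2 a b a^-1)*trace(a) - trace(b^2 a b)  (eliminate a^-1) = x^2*y^2*z - x^3*y - x*y*z^2 - y^2*z + 2*x*y + z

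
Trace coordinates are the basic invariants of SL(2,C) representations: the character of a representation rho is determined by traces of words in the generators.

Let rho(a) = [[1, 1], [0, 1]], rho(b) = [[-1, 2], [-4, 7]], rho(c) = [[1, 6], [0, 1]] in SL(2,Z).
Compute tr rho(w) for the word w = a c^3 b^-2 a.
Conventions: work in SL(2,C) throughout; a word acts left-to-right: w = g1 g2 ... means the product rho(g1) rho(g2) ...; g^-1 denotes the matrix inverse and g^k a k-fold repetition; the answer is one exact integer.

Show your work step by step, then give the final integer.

rho(a) = [[1, 1], [0, 1]]
... * rho(c) = [[1, 6], [0, 1]]  ->  [[1, 7], [0, 1]]
... * rho(c) = [[1, 6], [0, 1]]  ->  [[1, 13], [0, 1]]
... * rho(c) = [[1, 6], [0, 1]]  ->  [[1, 19], [0, 1]]
... * rho(b^-1) = [[7, -2], [4, -1]]  ->  [[83, -21], [4, -1]]
... * rho(b^-1) = [[7, -2], [4, -1]]  ->  [[497, -145], [24, -7]]
... * rho(a) = [[1, 1], [0, 1]]  ->  [[497, 352], [24, 17]]
tr = 497 + 17 = 514

514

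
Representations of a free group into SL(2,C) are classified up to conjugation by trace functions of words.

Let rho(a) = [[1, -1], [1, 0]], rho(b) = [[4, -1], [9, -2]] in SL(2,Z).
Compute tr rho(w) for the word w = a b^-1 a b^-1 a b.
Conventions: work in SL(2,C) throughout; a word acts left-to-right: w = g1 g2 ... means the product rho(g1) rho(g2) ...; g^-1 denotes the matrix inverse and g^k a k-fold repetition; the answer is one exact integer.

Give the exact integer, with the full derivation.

-394

rho(a) = [[1, -1], [1, 0]]
... * rho(b^-1) = [[-2, 1], [-9, 4]]  ->  [[7, -3], [-2, 1]]
... * rho(a) = [[1, -1], [1, 0]]  ->  [[4, -7], [-1, 2]]
... * rho(b^-1) = [[-2, 1], [-9, 4]]  ->  [[55, -24], [-16, 7]]
... * rho(a) = [[1, -1], [1, 0]]  ->  [[31, -55], [-9, 16]]
... * rho(b) = [[4, -1], [9, -2]]  ->  [[-371, 79], [108, -23]]
tr = -371 + -23 = -394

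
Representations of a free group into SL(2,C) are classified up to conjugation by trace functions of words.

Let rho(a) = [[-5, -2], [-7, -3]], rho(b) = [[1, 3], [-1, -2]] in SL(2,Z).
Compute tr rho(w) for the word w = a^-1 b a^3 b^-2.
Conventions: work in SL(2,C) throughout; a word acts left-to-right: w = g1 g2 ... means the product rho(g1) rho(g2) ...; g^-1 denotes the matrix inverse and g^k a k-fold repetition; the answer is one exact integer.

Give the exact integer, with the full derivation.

rho(a^-1) = [[-3, 2], [7, -5]]
... * rho(b) = [[1, 3], [-1, -2]]  ->  [[-5, -13], [12, 31]]
... * rho(a) = [[-5, -2], [-7, -3]]  ->  [[116, 49], [-277, -117]]
... * rho(a) = [[-5, -2], [-7, -3]]  ->  [[-923, -379], [2204, 905]]
... * rho(a) = [[-5, -2], [-7, -3]]  ->  [[7268, 2983], [-17355, -7123]]
... * rho(b^-1) = [[-2, -3], [1, 1]]  ->  [[-11553, -18821], [27587, 44942]]
... * rho(b^-1) = [[-2, -3], [1, 1]]  ->  [[4285, 15838], [-10232, -37819]]
tr = 4285 + -37819 = -33534

-33534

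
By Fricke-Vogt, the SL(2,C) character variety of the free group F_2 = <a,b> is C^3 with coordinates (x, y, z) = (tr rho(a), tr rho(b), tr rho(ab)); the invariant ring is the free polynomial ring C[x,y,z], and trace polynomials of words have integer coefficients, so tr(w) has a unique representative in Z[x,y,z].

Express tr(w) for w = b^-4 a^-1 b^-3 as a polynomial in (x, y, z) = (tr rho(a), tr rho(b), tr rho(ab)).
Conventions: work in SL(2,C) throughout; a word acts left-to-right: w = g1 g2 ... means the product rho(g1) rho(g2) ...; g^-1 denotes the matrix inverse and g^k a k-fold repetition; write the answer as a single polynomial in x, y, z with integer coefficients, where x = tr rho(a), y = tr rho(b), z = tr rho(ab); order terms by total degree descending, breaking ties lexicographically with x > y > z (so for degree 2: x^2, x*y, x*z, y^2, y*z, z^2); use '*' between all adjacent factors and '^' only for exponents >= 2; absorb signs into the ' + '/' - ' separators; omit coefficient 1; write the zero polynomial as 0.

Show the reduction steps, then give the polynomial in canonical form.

trace(b^-1) = trace(b) = y
trace(b^-1 a) = trace(a) * trace(b) - trace(a b)  (eliminate b^-1) = x*y - z
trace(a^-1 b^-1) = trace(b^-1) * trace(a) - trace(b^-1 a)  (eliminate a^-1) = z
trace(a^-1 b^-2) = trace(a^-1 b^-1) * trace(b) - trace(a^-1)  (eliminate b^-1) = y*z - x
trace(b^-3 a^-1) = trace(a^-1 b^-2) * trace(b) - trace(a^-1 b^-1)  (eliminate b^-1) = y^2*z - x*y - z
trace(b^-1 a^-1 b^-3) = trace(b^-3 a^-1) * trace(b) - trace(b^-3 a^-1 b)  (eliminate b^-1) = y^3*z - x*y^2 - 2*y*z + x
trace(b^-1 a^-1 b^-4) = trace(b^-1 a^-1 b^-3) * trace(b) - trace(b^-1 a^-1 b^-2)  (eliminate b^-1) = y^4*z - x*y^3 - 3*y^2*z + 2*x*y + z
trace(b^-2 a^-1 b^-4) = trace(b^-1 a^-1 b^-4) * trace(b) - trace(b^-1 a^-1 b^-3)  (eliminate b^-1) = y^5*z - x*y^4 - 4*y^3*z + 3*x*y^2 + 3*y*z - x
trace(b^-4 a^-1 b^-3) = trace(b^-2 a^-1 b^-4) * trace(b) - trace(b^-2 a^-1 b^-3)  (eliminate b^-1) = y^6*z - x*y^5 - 5*y^4*z + 4*x*y^3 + 6*y^2*z - 3*x*y - z

y^6*z - x*y^5 - 5*y^4*z + 4*x*y^3 + 6*y^2*z - 3*x*y - z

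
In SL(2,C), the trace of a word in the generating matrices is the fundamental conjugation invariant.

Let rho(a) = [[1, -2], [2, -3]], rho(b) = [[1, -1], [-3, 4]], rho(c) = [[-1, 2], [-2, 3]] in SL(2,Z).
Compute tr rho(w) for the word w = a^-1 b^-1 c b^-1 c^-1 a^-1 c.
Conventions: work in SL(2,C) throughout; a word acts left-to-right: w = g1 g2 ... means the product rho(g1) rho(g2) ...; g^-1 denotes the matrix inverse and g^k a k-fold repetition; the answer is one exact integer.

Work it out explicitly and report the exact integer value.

25

rho(a^-1) = [[-3, 2], [-2, 1]]
... * rho(b^-1) = [[4, 1], [3, 1]]  ->  [[-6, -1], [-5, -1]]
... * rho(c) = [[-1, 2], [-2, 3]]  ->  [[8, -15], [7, -13]]
... * rho(b^-1) = [[4, 1], [3, 1]]  ->  [[-13, -7], [-11, -6]]
... * rho(c^-1) = [[3, -2], [2, -1]]  ->  [[-53, 33], [-45, 28]]
... * rho(a^-1) = [[-3, 2], [-2, 1]]  ->  [[93, -73], [79, -62]]
... * rho(c) = [[-1, 2], [-2, 3]]  ->  [[53, -33], [45, -28]]
tr = 53 + -28 = 25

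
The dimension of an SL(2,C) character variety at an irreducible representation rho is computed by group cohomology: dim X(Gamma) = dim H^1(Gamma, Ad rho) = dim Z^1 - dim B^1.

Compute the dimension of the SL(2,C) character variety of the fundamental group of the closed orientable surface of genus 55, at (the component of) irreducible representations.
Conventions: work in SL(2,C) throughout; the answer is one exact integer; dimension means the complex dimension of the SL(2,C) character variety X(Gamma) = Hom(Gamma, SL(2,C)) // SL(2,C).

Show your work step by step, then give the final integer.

324

The genus-55 surface group: 2g = 110 generators, one relator prod [a_i, b_i].
Unconstrained cocycle data is one sl_2 vector per generator (330 dimensions), cut by the relator condition d_2(z) = 0.
d_2 is surjective at irreducible rho (its cokernel H^2 is dual to H^0 = 0), so dim Z^1 = 330 - 3 = 327.
As always at irreducible rho, dim B^1 = 3.
dim H^1 = 327 - 3 = 324 = dim X.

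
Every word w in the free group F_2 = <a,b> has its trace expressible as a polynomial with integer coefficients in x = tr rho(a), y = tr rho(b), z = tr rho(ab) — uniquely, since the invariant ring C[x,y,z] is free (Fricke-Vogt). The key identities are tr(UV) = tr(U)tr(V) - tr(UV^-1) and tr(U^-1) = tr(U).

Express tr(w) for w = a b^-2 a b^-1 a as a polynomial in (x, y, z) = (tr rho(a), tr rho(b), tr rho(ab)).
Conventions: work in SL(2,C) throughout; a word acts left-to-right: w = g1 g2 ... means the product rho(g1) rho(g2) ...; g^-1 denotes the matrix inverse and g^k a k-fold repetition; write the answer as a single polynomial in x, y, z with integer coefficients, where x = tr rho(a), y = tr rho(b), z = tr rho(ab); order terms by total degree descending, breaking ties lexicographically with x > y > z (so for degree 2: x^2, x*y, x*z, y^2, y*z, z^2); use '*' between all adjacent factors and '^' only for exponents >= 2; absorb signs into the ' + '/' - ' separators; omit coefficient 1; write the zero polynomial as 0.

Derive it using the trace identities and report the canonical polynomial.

x^3*y^3 - 2*x^2*y^2*z - x^3*y - x*y^3 + x*y*z^2 + x^2*z + y^2*z + x*y - z

trace(a^2) = trace(a) trace(a) - trace(1) = x^2 - 2
trace(a^3) = trace(a) trace(a^2) - trace(a) = x^3 - 3*x
trace(a b a) = trace(a) trace(b a) - trace(b) = x*z - y
trace(a^3 b) = trace(a) trace(a b a) - trace(a b) = x^2*z - x*y - z
trace(a^2 b^-1 a) = trace(a^3) trace(b) - trace(a^3 b) = x^3*y - x^2*z - 2*x*y + z
trace(b a b a) = trace(a b) trace(a b) - trace(1) = z^2 - 2
trace(b a b) = trace(b) trace(a b) - trace(a) = y*z - x
trace(a b a^2 b) = trace(a) trace(b a b a) - trace(b a b) = x*z^2 - y*z - x
trace(a^2 b^-1 a b) = trace(a b a^2) trace(b) - trace(a b a^2 b) = x^2*y*z - x*y^2 - x*z^2 + x
trace(b^-1 a b^-1 a^2) = trace(a^2 b^-1 a) trace(b) - trace(a^2 b^-1 a b) = x^3*y^2 - 2*x^2*y*z - x*y^2 + x*z^2 + y*z - x
trace(a b^-2 a b^-1 a) = trace(b^-1 a b^-1 a^2) trace(b) - trace(b^-1 a b^-1 a^2 b) = x^3*y^3 - 2*x^2*y^2*z - x^3*y - x*y^3 + x*y*z^2 + x^2*z + y^2*z + x*y - z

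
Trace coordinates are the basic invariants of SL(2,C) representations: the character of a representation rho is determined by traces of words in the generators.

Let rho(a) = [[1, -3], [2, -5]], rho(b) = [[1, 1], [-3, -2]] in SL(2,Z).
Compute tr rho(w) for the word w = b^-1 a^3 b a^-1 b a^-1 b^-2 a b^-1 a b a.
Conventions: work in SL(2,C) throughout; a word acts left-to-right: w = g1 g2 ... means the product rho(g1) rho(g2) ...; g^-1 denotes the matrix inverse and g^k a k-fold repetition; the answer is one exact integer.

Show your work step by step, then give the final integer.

785128875

rho(b^-1) = [[-2, -1], [3, 1]]
... * rho(a) = [[1, -3], [2, -5]]  ->  [[-4, 11], [5, -14]]
... * rho(a) = [[1, -3], [2, -5]]  ->  [[18, -43], [-23, 55]]
... * rho(a) = [[1, -3], [2, -5]]  ->  [[-68, 161], [87, -206]]
... * rho(b) = [[1, 1], [-3, -2]]  ->  [[-551, -390], [705, 499]]
... * rho(a^-1) = [[-5, 3], [-2, 1]]  ->  [[3535, -2043], [-4523, 2614]]
... * rho(b) = [[1, 1], [-3, -2]]  ->  [[9664, 7621], [-12365, -9751]]
... * rho(a^-1) = [[-5, 3], [-2, 1]]  ->  [[-63562, 36613], [81327, -46846]]
... * rho(b^-1) = [[-2, -1], [3, 1]]  ->  [[236963, 100175], [-303192, -128173]]
... * rho(b^-1) = [[-2, -1], [3, 1]]  ->  [[-173401, -136788], [221865, 175019]]
... * rho(a) = [[1, -3], [2, -5]]  ->  [[-446977, 1204143], [571903, -1540690]]
... * rho(b^-1) = [[-2, -1], [3, 1]]  ->  [[4506383, 1651120], [-5765876, -2112593]]
... * rho(a) = [[1, -3], [2, -5]]  ->  [[7808623, -21774749], [-9991062, 27860593]]
... * rho(b) = [[1, 1], [-3, -2]]  ->  [[73132870, 51358121], [-93572841, -65712248]]
... * rho(a) = [[1, -3], [2, -5]]  ->  [[175849112, -476189215], [-224997337, 609279763]]
tr = 175849112 + 609279763 = 785128875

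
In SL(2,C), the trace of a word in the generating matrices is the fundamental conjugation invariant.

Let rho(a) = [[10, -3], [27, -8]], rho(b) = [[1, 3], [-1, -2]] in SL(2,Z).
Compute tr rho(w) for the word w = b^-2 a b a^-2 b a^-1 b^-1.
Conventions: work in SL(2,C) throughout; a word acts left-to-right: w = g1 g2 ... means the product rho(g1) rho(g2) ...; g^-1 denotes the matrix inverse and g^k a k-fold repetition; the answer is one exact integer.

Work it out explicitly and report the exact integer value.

rho(b^-1) = [[-2, -3], [1, 1]]
... * rho(b^-1) = [[-2, -3], [1, 1]]  ->  [[1, 3], [-1, -2]]
... * rho(a) = [[10, -3], [27, -8]]  ->  [[91, -27], [-64, 19]]
... * rho(b) = [[1, 3], [-1, -2]]  ->  [[118, 327], [-83, -230]]
... * rho(a^-1) = [[-8, 3], [-27, 10]]  ->  [[-9773, 3624], [6874, -2549]]
... * rho(a^-1) = [[-8, 3], [-27, 10]]  ->  [[-19664, 6921], [13831, -4868]]
... * rho(b) = [[1, 3], [-1, -2]]  ->  [[-26585, -72834], [18699, 51229]]
... * rho(a^-1) = [[-8, 3], [-27, 10]]  ->  [[2179198, -808095], [-1532775, 568387]]
... * rho(b^-1) = [[-2, -3], [1, 1]]  ->  [[-5166491, -7345689], [3633937, 5166712]]
tr = -5166491 + 5166712 = 221

221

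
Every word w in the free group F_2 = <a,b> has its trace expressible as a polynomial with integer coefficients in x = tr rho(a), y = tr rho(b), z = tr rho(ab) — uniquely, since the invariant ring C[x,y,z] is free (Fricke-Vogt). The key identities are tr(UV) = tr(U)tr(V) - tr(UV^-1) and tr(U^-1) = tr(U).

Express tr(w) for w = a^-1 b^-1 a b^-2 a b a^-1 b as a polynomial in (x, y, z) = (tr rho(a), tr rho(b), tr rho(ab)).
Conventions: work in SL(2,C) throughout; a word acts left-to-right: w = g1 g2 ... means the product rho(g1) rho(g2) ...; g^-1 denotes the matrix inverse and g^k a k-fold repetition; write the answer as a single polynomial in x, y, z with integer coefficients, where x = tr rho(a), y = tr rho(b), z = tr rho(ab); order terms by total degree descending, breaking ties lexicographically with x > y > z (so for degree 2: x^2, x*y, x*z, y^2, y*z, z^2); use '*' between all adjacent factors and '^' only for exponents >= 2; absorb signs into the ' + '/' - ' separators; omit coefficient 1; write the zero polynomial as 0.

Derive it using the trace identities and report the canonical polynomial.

and trace(a b^2) = trace(b) trace(a b) - trace(a)  (reduce the b square) = y*z - x
and trace(b^3 a) = trace(b) trace(b a b) - trace(b a)  (reduce the b square) = y^2*z - x*y - z
next, trace(b^2) = trace(b) trace(b) - trace(1)  (reduce the b square) = y^2 - 2
and trace(b^3) = trace(b) trace(b^2) - trace(b)  (reduce the b square) = y^3 - 3*y
trace(b a^2 b^2) = trace(a) trace(b^3 a) - trace(b^3)  (reduce the a square) = x*y^2*z - x^2*y - y^3 - x*z + 3*y
next, trace(b a b a) = trace(a b) trace(a b) - trace(1)  (split on a) = z^2 - 2
trace(a b a^2 b) = trace(a) trace(b a b a) - trace(b a b)  (reduce the a square) = x*z^2 - y*z - x
trace(a b a) = trace(a) trace(b a) - trace(b)  (reduce the a square) = x*z - y
trace(a b a^2) = trace(a) trace(a b a) - trace(a b)  (reduce the a square) = x^2*z - x*y - z
trace(b a^2 b^2 a) = trace(b) trace(a b a^2 b) - trace(a b a^2)  (reduce the b square) = x*y*z^2 - x^2*z - y^2*z + z
next, trace(a^2 b^2 a^-1 b) = trace(b a^2 b^2) trace(a) - trace(b a^2 b^2 a)  (eliminate a^-1) = x^2*y^2*z - x^3*y - x*y^3 - x*y*z^2 + y^2*z + 3*x*y - z
and trace(a b^2 a^-1 b^-1 a) = trace(a^2 b^2 a^-1) trace(b) - trace(a^2 b^2 a^-1 b)  (eliminate b^-1) = -x^2*y^2*z + x^3*y + x*y^3 + x*y*z^2 - 4*x*y + z
next, trace(a b a b^2 a) = trace(b) trace(a^2 b a b) - trace(a^2 b a)  (reduce the b square) = x*y*z^2 - x^2*z - y^2*z + z
trace(a b a b a b) = trace(b a) trace(b a b a) - trace(b^-1 a^-1)  (split on b) = z^3 - 3*z
trace(a b a b^2 a b) = trace(b) trace(a b a b a b) - trace(a b a b a)  (reduce the b square) = y*z^3 - x*z^2 - 2*y*z + x
trace(b^-1 a b a b^2 a) = trace(a b a b^2 a) trace(b) - trace(a b a b^2 a b)  (eliminate b^-1) = x*y^2*z^2 - x^2*y*z - y^3*z - y*z^3 + x*z^2 + 3*y*z - x
next, trace(a b^2 a^-1 b^-1 a b) = trace(b^-1 a b a b^2) trace(a) - trace(b^-1 a b a b^2 a)  (eliminate a^-1) = -x*y^2*z^2 + x^2*y*z + y^3*z + y*z^3 - 3*y*z - x
trace(b a^-1 b^-1 a b^-1 a b) = trace(a b^2 a^-1 b^-1 a) trace(b) - trace(a b^2 a^-1 b^-1 a b)  (eliminate b^-1) = -x^2*y^3*z + x^3*y^2 + x*y^4 + 2*x*y^2*z^2 - x^2*y*z - y^3*z - y*z^3 - 4*x*y^2 + 4*y*z + x
next, trace(b a b a b) = trace(b) trace(a b a b) - trace(a b a)  (reduce the b square) = y*z^2 - x*z - y
trace(a b a b a b a) = trace(a) trace(b a b a b a) - trace(b a b a b)  (reduce the a square) = x*z^3 - y*z^2 - 2*x*z + y
next, trace(a b a b a b a b) = trace(b a) trace(b a b a b a) - trace(b^-1 a^-1 b^-1 a^-1)  (split on b) = z^4 - 4*z^2 + 2
and trace(b a b^-1 a b a b a) = trace(a b a b a b a) trace(b) - trace(a b a b a b a b)  (eliminate b^-1) = x*y*z^3 - y^2*z^2 - z^4 - 2*x*y*z + y^2 + 4*z^2 - 2
trace(a b^-1 a b a b a^-1 b) = trace(b a b^-1 a b a b) trace(a) - trace(b a b^-1 a b a b a)  (eliminate a^-1) = x^2*y^2*z^2 - x^3*y*z - x*y^3*z - 2*x*y*z^3 + x^2*z^2 + y^2*z^2 + z^4 + 5*x*y*z - x^2 - y^2 - 4*z^2 + 2
trace(b a^-1 b^-1 a b^-1 a b a) = trace(a b^-1 a b a b a^-1) trace(b) - trace(a b^-1 a b a b a^-1 b)  (eliminate b^-1) = -x^2*y^2*z^2 + x^3*y*z + x*y^3*z + 2*x*y*z^3 - x^2*z^2 - y^2*z^2 - z^4 - 4*x*y*z + x^2 + 4*z^2 - 2
next, trace(b^-1 a b a^-1 b a^-1 b^-1 a) = trace(b a^-1 b^-1 a b^-1 a b) trace(a) - trace(b a^-1 b^-1 a b^-1 a b a)  (eliminate a^-1) = -x^3*y^3*z + x^4*y^2 + x^2*y^4 + 3*x^2*y^2*z^2 - 2*x^3*y*z - 2*x*y^3*z - 3*x*y*z^3 - 4*x^2*y^2 + x^2*z^2 + y^2*z^2 + z^4 + 8*x*y*z - 4*z^2 + 2
trace(a^2) = trace(a) trace(a) - trace(1)  (reduce the a square) = x^2 - 2
and trace(a^3) = trace(a) trace(a^2) - trace(a)  (reduce the a square) = x^3 - 3*x
next, trace(b a^3 b) = trace(b) trace(a^3 b) - trace(a^3)  (reduce the b square) = x^2*y*z - x^3 - x*y^2 - y*z + 3*x
trace(b a^3 b a) = trace(a) trace(a b a b a) - trace(a b a b)  (reduce the a square) = x^2*z^2 - x*y*z - x^2 - z^2 + 2
trace(a^2 b a^-1 b a) = trace(b a^3 b) trace(a) - trace(b a^3 b a)  (eliminate a^-1) = x^3*y*z - x^4 - x^2*y^2 - x^2*z^2 + 4*x^2 + z^2 - 2
and trace(a^2 b a^-1 b a b) = trace(b a b a^2 b) trace(a) - trace(b a b a^2 b a)  (eliminate a^-1) = x^2*y*z^2 - x^3*z - x*y^2*z - x*z^3 + y*z^2 + 3*x*z - y
trace(b^-1 a^2 b a^-1 b a) = trace(a^2 b a^-1 b a) trace(b) - trace(a^2 b a^-1 b a b)  (eliminate b^-1) = x^3*y^2*z - x^4*y - x^2*y^3 - 2*x^2*y*z^2 + x^3*z + x*y^2*z + x*z^3 + 4*x^2*y - 3*x*z - y
next, trace(a b a^-1 b a^-1 b^-1 a) = trace(b^-1 a^2 b a^-1 b) trace(a) - trace(b^-1 a^2 b a^-1 b a)  (eliminate a^-1) = -x^3*y^2*z + x^4*y + x^2*y^3 + 2*x^2*y*z^2 - x^3*z - x*y^2*z - x*z^3 - 4*x^2*y + 4*x*z + y
trace(a^-1 b^-1 a b^-2 a b a^-1 b) = trace(b^-1 a b a^-1 b a^-1 b^-1 a) trace(b) - trace(b^-1 a b a^-1 b a^-1 b^-1 a b)  (eliminate b^-1) = -x^3*y^4*z + x^4*y^3 + x^2*y^5 + 3*x^2*y^3*z^2 - x^3*y^2*z - 2*x*y^4*z - 3*x*y^2*z^3 - x^4*y - 5*x^2*y^3 - x^2*y*z^2 + y^3*z^2 + y*z^4 + x^3*z + 9*x*y^2*z + x*z^3 + 4*x^2*y - 4*y*z^2 - 4*x*z + y

-x^3*y^4*z + x^4*y^3 + x^2*y^5 + 3*x^2*y^3*z^2 - x^3*y^2*z - 2*x*y^4*z - 3*x*y^2*z^3 - x^4*y - 5*x^2*y^3 - x^2*y*z^2 + y^3*z^2 + y*z^4 + x^3*z + 9*x*y^2*z + x*z^3 + 4*x^2*y - 4*y*z^2 - 4*x*z + y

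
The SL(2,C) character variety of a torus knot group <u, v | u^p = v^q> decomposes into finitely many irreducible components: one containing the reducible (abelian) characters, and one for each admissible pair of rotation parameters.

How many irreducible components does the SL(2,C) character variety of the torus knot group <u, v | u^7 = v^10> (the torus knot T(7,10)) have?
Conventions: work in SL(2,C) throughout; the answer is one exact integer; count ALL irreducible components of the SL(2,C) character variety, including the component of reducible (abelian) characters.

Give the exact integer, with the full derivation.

For T(7,10): irreducibility forces the central element u^7 = v^10 to one of +I, -I.
On an irreducible component, tr(u) is locked at 2*cos(pi*alpha/7) for some alpha in 1..6, and tr(v) at 2*cos(pi*beta/10) for some beta in 1..9.
The two central values (-1)^alpha I and (-1)^beta I must be the same matrix, so alpha and beta share a parity.
Counting: 3 odd alphas x 5 odd betas + 3 even alphas x 4 even betas = 15 + 12 = 27.
components with irreducible characters: 27; plus the single component of reducible (abelian) characters: total 28.

28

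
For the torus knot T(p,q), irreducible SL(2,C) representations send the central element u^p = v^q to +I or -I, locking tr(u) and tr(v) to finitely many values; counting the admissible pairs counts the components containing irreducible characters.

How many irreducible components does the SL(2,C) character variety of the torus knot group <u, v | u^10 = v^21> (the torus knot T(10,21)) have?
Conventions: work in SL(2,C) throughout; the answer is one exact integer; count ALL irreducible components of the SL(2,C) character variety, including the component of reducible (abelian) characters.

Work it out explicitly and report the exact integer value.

Gamma = < u, v | u^10 = v^21 > (torus knot T(10,21)); the central element u^10 = v^21 acts as +I or -I in any irreducible SL(2,C) representation.
On an irreducible component, tr(u) is locked at 2*cos(pi*alpha/10) for some alpha in 1..9, and tr(v) at 2*cos(pi*beta/21) for some beta in 1..20.
Consistency of u^10 = (-1)^alpha I with v^21 = (-1)^beta I forces alpha = beta (mod 2).
Counting: 5 odd alphas x 10 odd betas + 4 even alphas x 10 even betas = 50 + 40 = 90.
components with irreducible characters: 90; plus the single component of reducible (abelian) characters: total 91.

91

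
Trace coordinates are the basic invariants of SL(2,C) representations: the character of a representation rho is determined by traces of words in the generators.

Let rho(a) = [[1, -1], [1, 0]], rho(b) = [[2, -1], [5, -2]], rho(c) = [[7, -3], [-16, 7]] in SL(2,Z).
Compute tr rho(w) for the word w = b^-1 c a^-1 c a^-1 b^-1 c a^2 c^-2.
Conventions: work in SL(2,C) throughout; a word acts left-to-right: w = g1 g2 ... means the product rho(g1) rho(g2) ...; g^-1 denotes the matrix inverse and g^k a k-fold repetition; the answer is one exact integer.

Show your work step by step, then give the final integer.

3050554

rho(b^-1) = [[-2, 1], [-5, 2]]
... * rho(c) = [[7, -3], [-16, 7]]  ->  [[-30, 13], [-67, 29]]
... * rho(a^-1) = [[0, 1], [-1, 1]]  ->  [[-13, -17], [-29, -38]]
... * rho(c) = [[7, -3], [-16, 7]]  ->  [[181, -80], [405, -179]]
... * rho(a^-1) = [[0, 1], [-1, 1]]  ->  [[80, 101], [179, 226]]
... * rho(b^-1) = [[-2, 1], [-5, 2]]  ->  [[-665, 282], [-1488, 631]]
... * rho(c) = [[7, -3], [-16, 7]]  ->  [[-9167, 3969], [-20512, 8881]]
... * rho(a) = [[1, -1], [1, 0]]  ->  [[-5198, 9167], [-11631, 20512]]
... * rho(a) = [[1, -1], [1, 0]]  ->  [[3969, 5198], [8881, 11631]]
... * rho(c^-1) = [[7, 3], [16, 7]]  ->  [[110951, 48293], [248263, 108060]]
... * rho(c^-1) = [[7, 3], [16, 7]]  ->  [[1549345, 670904], [3466801, 1501209]]
tr = 1549345 + 1501209 = 3050554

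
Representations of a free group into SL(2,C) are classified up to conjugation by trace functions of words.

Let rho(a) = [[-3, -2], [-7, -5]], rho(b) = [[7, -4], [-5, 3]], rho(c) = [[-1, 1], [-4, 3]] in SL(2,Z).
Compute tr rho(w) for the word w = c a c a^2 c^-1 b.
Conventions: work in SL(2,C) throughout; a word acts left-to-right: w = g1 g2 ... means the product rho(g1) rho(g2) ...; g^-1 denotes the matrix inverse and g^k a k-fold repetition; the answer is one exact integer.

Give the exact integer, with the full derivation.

5774

rho(c) = [[-1, 1], [-4, 3]]
... * rho(a) = [[-3, -2], [-7, -5]]  ->  [[-4, -3], [-9, -7]]
... * rho(c) = [[-1, 1], [-4, 3]]  ->  [[16, -13], [37, -30]]
... * rho(a) = [[-3, -2], [-7, -5]]  ->  [[43, 33], [99, 76]]
... * rho(a) = [[-3, -2], [-7, -5]]  ->  [[-360, -251], [-829, -578]]
... * rho(c^-1) = [[3, -1], [4, -1]]  ->  [[-2084, 611], [-4799, 1407]]
... * rho(b) = [[7, -4], [-5, 3]]  ->  [[-17643, 10169], [-40628, 23417]]
tr = -17643 + 23417 = 5774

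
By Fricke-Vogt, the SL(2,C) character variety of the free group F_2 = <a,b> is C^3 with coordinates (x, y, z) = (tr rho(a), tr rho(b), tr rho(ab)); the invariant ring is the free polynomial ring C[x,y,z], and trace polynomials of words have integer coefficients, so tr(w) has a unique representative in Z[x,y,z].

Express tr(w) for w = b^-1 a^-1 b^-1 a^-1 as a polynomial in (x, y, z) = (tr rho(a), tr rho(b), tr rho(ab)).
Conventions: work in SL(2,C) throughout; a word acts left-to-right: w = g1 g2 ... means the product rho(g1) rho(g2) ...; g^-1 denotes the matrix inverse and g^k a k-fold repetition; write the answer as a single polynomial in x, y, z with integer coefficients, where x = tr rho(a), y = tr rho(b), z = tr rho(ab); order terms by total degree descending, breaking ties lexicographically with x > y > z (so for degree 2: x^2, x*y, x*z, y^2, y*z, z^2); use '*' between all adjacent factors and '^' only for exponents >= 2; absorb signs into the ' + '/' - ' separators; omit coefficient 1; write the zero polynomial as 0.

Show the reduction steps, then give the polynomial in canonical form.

and trace(a^-1) = trace(a) = x
trace(a^-1 b) = trace(b) * trace(a) - trace(b a) = x*y - z
and trace(a^-1 b^-1) = trace(a^-1) * trace(b) - trace(a^-1 b) = z
trace(b^-1 a^-1 b^-1) = trace(a^-1 b^-1) * trace(b) - trace(a^-1) = y*z - x
trace(b a b a) = trace(a b) * trace(a b) - trace(1) = z^2 - 2
trace(a^-1 b a b) = trace(b a b) * trace(a) - trace(b a b a) = x*y*z - x^2 - z^2 + 2
next, trace(a b^-1 a^-1 b) = trace(a^-1 b a) * trace(b) - trace(a^-1 b a b) = -x*y*z + x^2 + y^2 + z^2 - 2
and trace(b^-1 a^-1 b^-1 a) = trace(a b^-1 a^-1) * trace(b) - trace(a b^-1 a^-1 b) = x*y*z - x^2 - z^2 + 2
trace(b^-1 a^-1 b^-1 a^-1) = trace(b^-1 a^-1 b^-1) * trace(a) - trace(b^-1 a^-1 b^-1 a) = z^2 - 2

z^2 - 2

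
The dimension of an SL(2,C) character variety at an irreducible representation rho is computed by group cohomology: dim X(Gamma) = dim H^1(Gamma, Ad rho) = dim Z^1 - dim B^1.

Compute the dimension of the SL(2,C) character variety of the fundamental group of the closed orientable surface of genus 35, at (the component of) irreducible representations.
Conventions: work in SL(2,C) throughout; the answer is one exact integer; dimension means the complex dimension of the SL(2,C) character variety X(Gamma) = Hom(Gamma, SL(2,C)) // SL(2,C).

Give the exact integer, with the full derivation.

The genus-35 surface group: 2g = 70 generators, one relator prod [a_i, b_i].
Before the relator condition, cocycle space has dim 3*70 = 210.
d_2 is surjective at irreducible rho (its cokernel H^2 is dual to H^0 = 0), so dim Z^1 = 210 - 3 = 207.
As always at irreducible rho, dim B^1 = 3.
dim H^1 = 207 - 3 = 204 = dim X.

204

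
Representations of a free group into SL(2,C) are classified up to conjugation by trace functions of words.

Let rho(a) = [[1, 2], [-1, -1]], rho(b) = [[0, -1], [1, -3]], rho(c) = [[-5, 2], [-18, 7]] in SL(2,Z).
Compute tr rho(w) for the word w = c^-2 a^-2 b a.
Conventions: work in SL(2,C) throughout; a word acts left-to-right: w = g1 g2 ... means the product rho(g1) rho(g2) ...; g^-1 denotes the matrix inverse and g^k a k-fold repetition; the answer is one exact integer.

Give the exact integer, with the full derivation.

rho(c^-1) = [[7, -2], [18, -5]]
... * rho(c^-1) = [[7, -2], [18, -5]]  ->  [[13, -4], [36, -11]]
... * rho(a^-1) = [[-1, -2], [1, 1]]  ->  [[-17, -30], [-47, -83]]
... * rho(a^-1) = [[-1, -2], [1, 1]]  ->  [[-13, 4], [-36, 11]]
... * rho(b) = [[0, -1], [1, -3]]  ->  [[4, 1], [11, 3]]
... * rho(a) = [[1, 2], [-1, -1]]  ->  [[3, 7], [8, 19]]
tr = 3 + 19 = 22

22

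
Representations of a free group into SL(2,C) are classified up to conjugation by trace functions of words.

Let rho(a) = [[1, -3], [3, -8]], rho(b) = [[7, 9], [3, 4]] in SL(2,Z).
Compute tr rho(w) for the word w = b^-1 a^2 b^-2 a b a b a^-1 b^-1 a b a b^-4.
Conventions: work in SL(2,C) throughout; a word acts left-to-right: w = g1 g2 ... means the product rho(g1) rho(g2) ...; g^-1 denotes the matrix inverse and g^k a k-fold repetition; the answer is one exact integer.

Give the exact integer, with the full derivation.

61965342901658

rho(b^-1) = [[4, -9], [-3, 7]]
... * rho(a) = [[1, -3], [3, -8]]  ->  [[-23, 60], [18, -47]]
... * rho(a) = [[1, -3], [3, -8]]  ->  [[157, -411], [-123, 322]]
... * rho(b^-1) = [[4, -9], [-3, 7]]  ->  [[1861, -4290], [-1458, 3361]]
... * rho(b^-1) = [[4, -9], [-3, 7]]  ->  [[20314, -46779], [-15915, 36649]]
... * rho(a) = [[1, -3], [3, -8]]  ->  [[-120023, 313290], [94032, -245447]]
... * rho(b) = [[7, 9], [3, 4]]  ->  [[99709, 172953], [-78117, -135500]]
... * rho(a) = [[1, -3], [3, -8]]  ->  [[618568, -1682751], [-484617, 1318351]]
... * rho(b) = [[7, 9], [3, 4]]  ->  [[-718277, -1163892], [562734, 911851]]
... * rho(a^-1) = [[-8, 3], [-3, 1]]  ->  [[9237892, -3318723], [-7237425, 2600053]]
... * rho(b^-1) = [[4, -9], [-3, 7]]  ->  [[46907737, -106372089], [-36749859, 83337196]]
... * rho(a) = [[1, -3], [3, -8]]  ->  [[-272208530, 710253501], [213261729, -556447991]]
... * rho(b) = [[7, 9], [3, 4]]  ->  [[225300793, 391137234], [-176511870, -306436403]]
... * rho(a) = [[1, -3], [3, -8]]  ->  [[1398712495, -3805000251], [-1095821079, 2981026834]]
... * rho(b^-1) = [[4, -9], [-3, 7]]  ->  [[17009850733, -39223414212], [-13326364818, 30729577549]]
... * rho(b^-1) = [[4, -9], [-3, 7]]  ->  [[185709645568, -427652556081], [-145494191919, 335044326205]]
... * rho(b^-1) = [[4, -9], [-3, 7]]  ->  [[2025796250515, -4664954702679], [-1587109746291, 3654758010706]]
... * rho(b^-1) = [[4, -9], [-3, 7]]  ->  [[22098049110097, -50886849173388], [-17312713017282, 39867293791561]]
tr = 22098049110097 + 39867293791561 = 61965342901658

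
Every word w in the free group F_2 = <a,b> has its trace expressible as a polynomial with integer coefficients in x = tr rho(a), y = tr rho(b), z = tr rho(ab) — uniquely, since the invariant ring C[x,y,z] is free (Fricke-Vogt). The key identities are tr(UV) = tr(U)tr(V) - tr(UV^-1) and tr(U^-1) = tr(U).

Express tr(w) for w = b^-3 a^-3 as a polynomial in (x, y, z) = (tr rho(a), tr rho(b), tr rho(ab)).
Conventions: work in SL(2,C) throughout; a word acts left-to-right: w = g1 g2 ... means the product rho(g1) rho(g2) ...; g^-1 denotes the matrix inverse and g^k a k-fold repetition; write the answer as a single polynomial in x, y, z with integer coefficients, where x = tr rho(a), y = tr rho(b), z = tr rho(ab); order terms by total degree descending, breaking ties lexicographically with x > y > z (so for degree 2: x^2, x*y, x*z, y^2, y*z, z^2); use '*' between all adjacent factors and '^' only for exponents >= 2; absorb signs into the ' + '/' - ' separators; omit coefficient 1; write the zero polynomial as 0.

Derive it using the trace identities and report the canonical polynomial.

and trace(b^-1) = trace(b) = y
trace(b^-2) = trace(b^-1) trace(b) - trace(1) = y^2 - 2
trace(a b^-1) = trace(a) trace(b) - trace(a b) = x*y - z
trace(b^-2 a) = trace(a b^-1) trace(b) - trace(a) = x*y^2 - y*z - x
trace(b^-2 a^-1) = trace(b^-2) trace(a) - trace(b^-2 a) = y*z - x
trace(b^-2 a^-2) = trace(b^-2 a^-1) trace(a) - trace(b^-2) = x*y*z - x^2 - y^2 + 2
and trace(b^-1 a^-3 b^-1) = trace(b^-2 a^-2) trace(a) - trace(b^-2 a^-1) = x^2*y*z - x^3 - x*y^2 - y*z + 3*x
next, trace(a^-2) = trace(a^-1) trace(a) - trace(1) = x^2 - 2
and trace(a^-3) = trace(a^-2) trace(a) - trace(a^-1) = x^3 - 3*x
trace(b a^-2) = trace(a^-1 b) trace(a) - trace(a^-1 b a) = x^2*y - x*z - y
trace(a^-3 b) = trace(b a^-2) trace(a) - trace(b a^-1) = x^3*y - x^2*z - 2*x*y + z
trace(b^-1 a^-3) = trace(a^-3) trace(b) - trace(a^-3 b) = x^2*z - x*y - z
and trace(b^-3 a^-3) = trace(b^-1 a^-3 b^-1) trace(b) - trace(b^-1 a^-3) = x^2*y^2*z - x^3*y - x*y^3 - x^2*z - y^2*z + 4*x*y + z

x^2*y^2*z - x^3*y - x*y^3 - x^2*z - y^2*z + 4*x*y + z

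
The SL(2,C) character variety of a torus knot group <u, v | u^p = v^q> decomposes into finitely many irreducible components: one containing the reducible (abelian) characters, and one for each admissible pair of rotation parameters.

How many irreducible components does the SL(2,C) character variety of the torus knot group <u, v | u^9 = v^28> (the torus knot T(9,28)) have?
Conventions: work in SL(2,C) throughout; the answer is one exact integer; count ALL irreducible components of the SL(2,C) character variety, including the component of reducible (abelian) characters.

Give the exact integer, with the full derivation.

109

For T(9,28): irreducibility forces the central element u^9 = v^28 to one of +I, -I.
On an irreducible component, tr(u) is locked at 2*cos(pi*alpha/9) for some alpha in 1..8, and tr(v) at 2*cos(pi*beta/28) for some beta in 1..27.
u^9 = (-1)^alpha I and v^28 = (-1)^beta I must agree, so alpha and beta have equal parity.
Enumerate parity-matched pairs: 4*14 odd-odd plus 4*13 even-even gives 108.
components with irreducible characters: 108; plus the single component of reducible (abelian) characters: total 109.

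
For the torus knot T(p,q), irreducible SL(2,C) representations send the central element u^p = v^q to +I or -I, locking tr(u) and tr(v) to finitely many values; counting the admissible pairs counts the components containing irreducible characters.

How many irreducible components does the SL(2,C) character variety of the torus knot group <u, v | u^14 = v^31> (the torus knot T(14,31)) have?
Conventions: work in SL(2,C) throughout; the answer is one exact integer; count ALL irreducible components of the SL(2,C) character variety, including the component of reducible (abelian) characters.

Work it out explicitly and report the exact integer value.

196

In the torus knot group T(14,31), u^14 = v^31 is central, so an irreducible representation sends it to +I or -I (Schur).
So on each irreducible component the traces are pinned: tr(u) = 2*cos(pi*alpha/14) with 1 <= alpha <= 13, tr(v) = 2*cos(pi*beta/31) with 1 <= beta <= 30.
u^14 = (-1)^alpha I and v^31 = (-1)^beta I must agree, so alpha and beta have equal parity.
Enumerate parity-matched pairs: 7*15 odd-odd plus 6*15 even-even gives 195.
components with irreducible characters: 195; plus the single component of reducible (abelian) characters: total 196.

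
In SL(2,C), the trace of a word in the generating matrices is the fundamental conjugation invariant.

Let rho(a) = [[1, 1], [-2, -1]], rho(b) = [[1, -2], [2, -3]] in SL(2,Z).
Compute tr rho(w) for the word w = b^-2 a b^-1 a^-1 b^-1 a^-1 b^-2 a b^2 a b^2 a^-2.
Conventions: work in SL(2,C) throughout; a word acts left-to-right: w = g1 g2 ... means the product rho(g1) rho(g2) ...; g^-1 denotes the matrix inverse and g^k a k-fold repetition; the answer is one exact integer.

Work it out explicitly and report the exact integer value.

-2020

rho(b^-1) = [[-3, 2], [-2, 1]]
... * rho(b^-1) = [[-3, 2], [-2, 1]]  ->  [[5, -4], [4, -3]]
... * rho(a) = [[1, 1], [-2, -1]]  ->  [[13, 9], [10, 7]]
... * rho(b^-1) = [[-3, 2], [-2, 1]]  ->  [[-57, 35], [-44, 27]]
... * rho(a^-1) = [[-1, -1], [2, 1]]  ->  [[127, 92], [98, 71]]
... * rho(b^-1) = [[-3, 2], [-2, 1]]  ->  [[-565, 346], [-436, 267]]
... * rho(a^-1) = [[-1, -1], [2, 1]]  ->  [[1257, 911], [970, 703]]
... * rho(b^-1) = [[-3, 2], [-2, 1]]  ->  [[-5593, 3425], [-4316, 2643]]
... * rho(b^-1) = [[-3, 2], [-2, 1]]  ->  [[9929, -7761], [7662, -5989]]
... * rho(a) = [[1, 1], [-2, -1]]  ->  [[25451, 17690], [19640, 13651]]
... * rho(b) = [[1, -2], [2, -3]]  ->  [[60831, -103972], [46942, -80233]]
... * rho(b) = [[1, -2], [2, -3]]  ->  [[-147113, 190254], [-113524, 146815]]
... * rho(a) = [[1, 1], [-2, -1]]  ->  [[-527621, -337367], [-407154, -260339]]
... * rho(b) = [[1, -2], [2, -3]]  ->  [[-1202355, 2067343], [-927832, 1595325]]
... * rho(b) = [[1, -2], [2, -3]]  ->  [[2932331, -3797319], [2262818, -2930311]]
... * rho(a^-1) = [[-1, -1], [2, 1]]  ->  [[-10526969, -6729650], [-8123440, -5193129]]
... * rho(a^-1) = [[-1, -1], [2, 1]]  ->  [[-2932331, 3797319], [-2262818, 2930311]]
tr = -2932331 + 2930311 = -2020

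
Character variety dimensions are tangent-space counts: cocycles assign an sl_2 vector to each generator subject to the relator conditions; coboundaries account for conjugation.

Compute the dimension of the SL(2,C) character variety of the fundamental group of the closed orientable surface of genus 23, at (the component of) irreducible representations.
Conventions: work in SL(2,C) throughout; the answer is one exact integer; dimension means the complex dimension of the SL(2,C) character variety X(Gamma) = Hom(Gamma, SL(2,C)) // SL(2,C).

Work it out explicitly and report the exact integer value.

132

Gamma = pi_1(Sigma_23) = < a_1, b_1, ..., a_23, b_23 | prod [a_i, b_i] > has 2g = 46 generators and 1 relator.
A cocycle assigns one sl_2 vector per generator subject to the relator condition d_2(z) = 0: dim of the unconstrained space is 3*2g = 138.
At an irreducible rho, H^2 = coker(d_2) vanishes (Poincare duality: H^2 is dual to H^0 = invariants = 0), so d_2 is surjective onto sl_2 and dim Z^1 = 138 - 3 = 135.
dim B^1 = 3 (coboundaries, injective at irreducible rho).
Hence dim X = 135 - 3 = 132.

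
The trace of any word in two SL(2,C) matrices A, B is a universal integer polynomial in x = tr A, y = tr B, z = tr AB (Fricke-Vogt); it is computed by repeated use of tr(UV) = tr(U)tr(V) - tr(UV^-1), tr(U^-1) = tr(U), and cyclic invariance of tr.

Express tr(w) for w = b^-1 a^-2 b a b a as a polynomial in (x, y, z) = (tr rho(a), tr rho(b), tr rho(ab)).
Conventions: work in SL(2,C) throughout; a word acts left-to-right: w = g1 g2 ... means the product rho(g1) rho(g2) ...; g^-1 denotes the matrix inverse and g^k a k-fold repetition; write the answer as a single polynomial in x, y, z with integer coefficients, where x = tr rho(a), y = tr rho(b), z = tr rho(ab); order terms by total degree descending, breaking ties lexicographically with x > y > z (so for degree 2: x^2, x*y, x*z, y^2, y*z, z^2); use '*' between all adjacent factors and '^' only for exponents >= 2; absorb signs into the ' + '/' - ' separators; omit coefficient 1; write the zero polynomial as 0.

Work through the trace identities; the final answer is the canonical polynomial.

reduce: tr(b a b) = tr(b)*tr(a b) - tr(a) = y*z - x
so tr(b a b a) = tr(a b)*tr(a b) - tr(1)   [split at repeated a] = z^2 - 2
reduce: tr(a^-1 b a b) = tr(b a b)*tr(a) - tr(b a b a) = x*y*z - x^2 - z^2 + 2
reduce: tr(a b a) = tr(a)*tr(b a) - tr(b) = x*z - y
tr(b a b a b) = tr(b)*tr(a b a b) - tr(a b a) = y*z^2 - x*z - y
tr(b a b a b a) = tr(b a b a)*tr(b a) - tr(a b)   [split at repeated b] = z^3 - 3*z
so tr(b a b a b a^-1) = tr(b a b a b)*tr(a) - tr(b a b a b a) = x*y*z^2 - x^2*z - z^3 - x*y + 3*z
so tr(a^-2 b a b a b) = tr(b a b a b a^-1)*tr(a) - tr(b a b a b) = x^2*y*z^2 - x^3*z - x*z^3 - x^2*y - y*z^2 + 4*x*z + y
so tr(b^-1 a^-2 b a b a) = tr(a^-2 b a b a)*tr(b) - tr(a^-2 b a b a b) = -x^2*y*z^2 + x^3*z + x*y^2*z + x*z^3 - 4*x*z + y

-x^2*y*z^2 + x^3*z + x*y^2*z + x*z^3 - 4*x*z + y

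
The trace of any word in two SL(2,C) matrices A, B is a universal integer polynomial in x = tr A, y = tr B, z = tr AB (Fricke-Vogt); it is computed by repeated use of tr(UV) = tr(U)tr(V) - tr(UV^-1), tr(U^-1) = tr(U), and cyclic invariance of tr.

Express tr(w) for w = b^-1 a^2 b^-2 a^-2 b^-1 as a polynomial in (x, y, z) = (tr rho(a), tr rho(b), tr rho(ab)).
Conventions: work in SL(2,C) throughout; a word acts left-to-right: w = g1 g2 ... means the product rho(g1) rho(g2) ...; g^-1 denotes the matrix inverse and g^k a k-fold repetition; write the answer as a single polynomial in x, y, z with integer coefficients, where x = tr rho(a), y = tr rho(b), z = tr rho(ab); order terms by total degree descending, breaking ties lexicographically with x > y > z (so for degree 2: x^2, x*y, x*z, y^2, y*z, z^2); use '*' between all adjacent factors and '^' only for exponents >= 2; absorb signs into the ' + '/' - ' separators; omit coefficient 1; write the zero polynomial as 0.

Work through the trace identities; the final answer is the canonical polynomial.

x^3*y^3*z - x^4*y^2 - x^2*y^4 - x^2*y^2*z^2 + 4*x^2*y^2 + y^4 - 4*y^2 + 2

trace(a b^-1) = trace(a)*trace(b) - trace(a b) = x*y - z
trace(b^-2 a) = trace(a b^-1)*trace(b) - trace(a) = x*y^2 - y*z - x
trace(a^2) = trace(a)*trace(a) - trace(1) = x^2 - 2
trace(a b a) = trace(a)*trace(b a) - trace(b) = x*z - y
trace(a^2 b a) = trace(a)*trace(a b a) - trace(a b) = x^2*z - x*y - z
trace(b a b a) = trace(a b)*trace(a b) - trace(1) = z^2 - 2
trace(b a b) = trace(b)*trace(a b) - trace(a) = y*z - x
trace(a^2 b a b) = trace(a)*trace(b a b a) - trace(b a b) = x*z^2 - y*z - x
trace(b^-1 a^2 b a) = trace(a^2 b a)*trace(b) - trace(a^2 b a b) = x^2*y*z - x*y^2 - x*z^2 + x
trace(a^2 b a^-1 b^-1) = trace(b^-1 a^2 b)*trace(a) - trace(b^-1 a^2 b a) = -x^2*y*z + x^3 + x*y^2 + x*z^2 - 3*x
trace(a^-1 b^-2 a^2 b) = trace(a^2 b a^-1 b^-1)*trace(b) - trace(a^2 b a^-1) = -x^2*y^2*z + x^3*y + x*y^3 + x*y*z^2 - 3*x*y - z
trace(b^-2 a^2 b^-1 a^-1) = trace(a^-1 b^-2 a^2)*trace(b) - trace(a^-1 b^-2 a^2 b) = x^2*y^2*z - x^3*y - x*y*z^2 - y^2*z + 2*x*y + z
trace(a^2 b^-1) = trace(a^2)*trace(b) - trace(a^2 b) = x^2*y - x*z - y
trace(b^-1 a^2 b^-1) = trace(a^2 b^-1)*trace(b) - trace(a^2) = x^2*y^2 - x*y*z - x^2 - y^2 + 2
trace(b^-2 a^2 b^-1) = trace(b^-1 a^2 b^-1)*trace(b) - trace(b^-1 a^2) = x^2*y^3 - x*y^2*z - 2*x^2*y - y^3 + x*z + 3*y
trace(b^-1 a^-2 b^-2 a^2) = trace(b^-2 a^2 b^-1 a^-1)*trace(a) - trace(b^-2 a^2 b^-1) = x^3*y^2*z - x^4*y - x^2*y^3 - x^2*y*z^2 + 4*x^2*y + y^3 - 3*y
trace(b^-2) = trace(b^-1)*trace(b) - trace(1) = y^2 - 2
trace(b^-1 a^2 b^-2 a^-2 b^-1) = trace(b^-1 a^-2 b^-2 a^2)*trace(b) - trace(b^-1 a^-2 b^-2 a^2 b) = x^3*y^3*z - x^4*y^2 - x^2*y^4 - x^2*y^2*z^2 + 4*x^2*y^2 + y^4 - 4*y^2 + 2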